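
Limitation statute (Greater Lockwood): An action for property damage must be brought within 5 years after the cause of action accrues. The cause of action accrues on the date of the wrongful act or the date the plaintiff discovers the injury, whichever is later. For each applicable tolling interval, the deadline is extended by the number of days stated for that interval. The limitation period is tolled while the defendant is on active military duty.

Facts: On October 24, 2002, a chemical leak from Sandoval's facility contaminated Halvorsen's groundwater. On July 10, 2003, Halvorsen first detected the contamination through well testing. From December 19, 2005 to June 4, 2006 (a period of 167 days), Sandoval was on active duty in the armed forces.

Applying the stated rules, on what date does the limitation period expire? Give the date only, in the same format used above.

The claim accrued on July 10, 2003 — the later of the October 24, 2002 act and the July 10, 2003 discovery.
Adding the 5 years base period to July 10, 2003 gives a deadline of July 10, 2008, before any tolling.
The period was tolled for 167 days by the defendant's active military service (December 19, 2005 to June 4, 2006), pushing the deadline to December 24, 2008.

December 24, 2008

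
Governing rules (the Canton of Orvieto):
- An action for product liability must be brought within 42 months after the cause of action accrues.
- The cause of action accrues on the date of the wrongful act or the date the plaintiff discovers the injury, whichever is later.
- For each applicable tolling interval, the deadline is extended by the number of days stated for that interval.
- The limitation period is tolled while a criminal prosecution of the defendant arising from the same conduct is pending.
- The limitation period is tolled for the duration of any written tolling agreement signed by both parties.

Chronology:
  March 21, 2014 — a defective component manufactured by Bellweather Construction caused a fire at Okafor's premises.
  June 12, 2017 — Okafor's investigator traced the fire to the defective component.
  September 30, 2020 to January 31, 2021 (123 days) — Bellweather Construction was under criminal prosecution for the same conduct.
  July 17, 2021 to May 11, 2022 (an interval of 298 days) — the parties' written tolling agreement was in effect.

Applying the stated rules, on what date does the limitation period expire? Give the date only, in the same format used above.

April 14, 2021

Taking the later of the act (March 21, 2014) and discovery (June 12, 2017), the claim accrued on June 12, 2017.
The untolled deadline — 42 months after June 12, 2017 — is December 12, 2020.
The pending criminal prosecution from September 30, 2020 to January 31, 2021 tolled the period for 123 days, extending the deadline to April 14, 2021.
By the time the written tolling agreement began on July 17, 2021, the limitation period had already expired on April 14, 2021; that interval cannot revive it.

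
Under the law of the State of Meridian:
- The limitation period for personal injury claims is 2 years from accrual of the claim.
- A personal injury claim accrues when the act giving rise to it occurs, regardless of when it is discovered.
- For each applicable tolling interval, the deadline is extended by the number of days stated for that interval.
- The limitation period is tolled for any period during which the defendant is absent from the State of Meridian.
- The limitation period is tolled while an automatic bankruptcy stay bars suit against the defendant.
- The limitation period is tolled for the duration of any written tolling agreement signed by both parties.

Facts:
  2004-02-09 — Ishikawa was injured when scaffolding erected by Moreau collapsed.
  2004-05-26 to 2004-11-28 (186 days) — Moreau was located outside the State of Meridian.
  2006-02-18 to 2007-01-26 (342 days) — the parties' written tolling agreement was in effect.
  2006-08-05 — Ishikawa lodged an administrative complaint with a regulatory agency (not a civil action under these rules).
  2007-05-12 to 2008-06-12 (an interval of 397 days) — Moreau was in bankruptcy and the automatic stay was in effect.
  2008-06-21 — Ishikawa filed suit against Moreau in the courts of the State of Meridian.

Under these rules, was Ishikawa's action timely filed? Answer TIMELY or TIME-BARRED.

TIMELY

The claim accrued on 2004-02-09, when the wrongful act occurred.
The untolled deadline — 2 years after 2004-02-09 — is 2006-02-09.
The period was tolled for 186 days by the defendant's absence from the jurisdiction (2004-05-26 to 2004-11-28), pushing the deadline to 2006-08-14.
The period was tolled for 342 days by the written tolling agreement (2006-02-18 to 2007-01-26), pushing the deadline to 2007-07-22.
Because the automatic bankruptcy stay ran from 2007-05-12 to 2008-06-12, the deadline is extended by 397 days to 2008-08-22.
The other events in the timeline have no effect on the limitation period under the stated rules.
Filing on 2008-06-21 beat the 2008-08-22 deadline — the action is timely.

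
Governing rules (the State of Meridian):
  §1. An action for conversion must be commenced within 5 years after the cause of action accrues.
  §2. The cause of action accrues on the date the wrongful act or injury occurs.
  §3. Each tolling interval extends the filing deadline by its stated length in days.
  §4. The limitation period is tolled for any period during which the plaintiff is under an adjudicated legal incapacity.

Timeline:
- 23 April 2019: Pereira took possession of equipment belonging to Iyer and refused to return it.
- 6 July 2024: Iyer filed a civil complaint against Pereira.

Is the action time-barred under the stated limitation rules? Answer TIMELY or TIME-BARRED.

The claim accrued on 23 April 2019, when the wrongful act occurred.
Adding the 5 years base period to 23 April 2019 gives a deadline of 23 April 2024, before any tolling.
The 6 July 2024 filing falls after the 23 April 2024 deadline; the claim is time-barred.

TIME-BARRED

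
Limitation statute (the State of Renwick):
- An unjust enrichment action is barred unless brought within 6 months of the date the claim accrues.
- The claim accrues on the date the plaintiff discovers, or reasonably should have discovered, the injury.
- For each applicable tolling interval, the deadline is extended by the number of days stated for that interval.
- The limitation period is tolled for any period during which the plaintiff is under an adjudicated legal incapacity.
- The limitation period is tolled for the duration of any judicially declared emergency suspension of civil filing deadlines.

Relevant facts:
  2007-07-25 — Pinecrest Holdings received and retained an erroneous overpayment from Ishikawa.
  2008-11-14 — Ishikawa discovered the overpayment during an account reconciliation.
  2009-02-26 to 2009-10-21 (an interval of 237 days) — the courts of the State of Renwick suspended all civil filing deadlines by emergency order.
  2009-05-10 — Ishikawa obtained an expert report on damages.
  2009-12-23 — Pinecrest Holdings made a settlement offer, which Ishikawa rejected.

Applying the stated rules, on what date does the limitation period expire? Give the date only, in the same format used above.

2010-01-06

Under the discovery rule, the claim accrued on 2008-11-14, when Ishikawa discovered the injury — not on the 2007-07-25 date of the underlying act.
Adding the 6 months base period to 2008-11-14 gives a deadline of 2009-05-14, before any tolling.
The period was tolled for 237 days by the emergency suspension of filing deadlines (2009-02-26 to 2009-10-21), pushing the deadline to 2010-01-06.
The other events in the timeline have no effect on the limitation period under the stated rules.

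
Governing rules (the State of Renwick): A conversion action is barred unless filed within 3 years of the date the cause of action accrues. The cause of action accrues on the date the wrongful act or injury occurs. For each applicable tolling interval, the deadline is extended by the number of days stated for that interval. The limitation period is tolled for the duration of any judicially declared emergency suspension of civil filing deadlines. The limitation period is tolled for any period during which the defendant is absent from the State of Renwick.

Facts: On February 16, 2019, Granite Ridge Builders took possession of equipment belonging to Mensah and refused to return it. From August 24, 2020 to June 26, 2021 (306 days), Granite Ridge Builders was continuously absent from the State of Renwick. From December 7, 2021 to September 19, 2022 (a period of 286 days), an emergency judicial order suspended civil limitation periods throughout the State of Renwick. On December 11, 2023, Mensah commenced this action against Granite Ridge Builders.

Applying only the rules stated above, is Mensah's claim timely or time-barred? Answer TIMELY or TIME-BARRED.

TIME-BARRED

The claim accrued on February 16, 2019, when the wrongful act occurred.
The untolled deadline — 3 years after February 16, 2019 — is February 16, 2022.
The defendant's absence from the jurisdiction from August 24, 2020 to June 26, 2021 tolled the period for 306 days, extending the deadline to December 19, 2022.
The emergency suspension of filing deadlines from December 7, 2021 to September 19, 2022 tolled the period for 286 days, extending the deadline to October 1, 2023.
Mensah filed on December 11, 2023, after the October 1, 2023 deadline, so the action is time-barred.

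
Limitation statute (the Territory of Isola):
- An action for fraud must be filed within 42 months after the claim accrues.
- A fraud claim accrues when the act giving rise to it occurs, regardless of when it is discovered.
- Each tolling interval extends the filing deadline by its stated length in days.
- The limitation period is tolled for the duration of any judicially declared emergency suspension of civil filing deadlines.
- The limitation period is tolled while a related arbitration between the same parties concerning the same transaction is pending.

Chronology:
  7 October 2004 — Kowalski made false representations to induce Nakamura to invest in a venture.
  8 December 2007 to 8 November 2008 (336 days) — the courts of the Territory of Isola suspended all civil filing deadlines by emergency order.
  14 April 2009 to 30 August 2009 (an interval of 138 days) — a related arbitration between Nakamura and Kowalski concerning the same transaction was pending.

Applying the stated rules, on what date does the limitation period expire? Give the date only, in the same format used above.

9 March 2009

The claim accrued on 7 October 2004, when the wrongful act occurred.
The untolled deadline — 42 months after 7 October 2004 — is 7 April 2008.
The period was tolled for 336 days by the emergency suspension of filing deadlines (8 December 2007 to 8 November 2008), pushing the deadline to 9 March 2009.
By the time the pending related arbitration began on 14 April 2009, the limitation period had already expired on 9 March 2009; that interval cannot revive it.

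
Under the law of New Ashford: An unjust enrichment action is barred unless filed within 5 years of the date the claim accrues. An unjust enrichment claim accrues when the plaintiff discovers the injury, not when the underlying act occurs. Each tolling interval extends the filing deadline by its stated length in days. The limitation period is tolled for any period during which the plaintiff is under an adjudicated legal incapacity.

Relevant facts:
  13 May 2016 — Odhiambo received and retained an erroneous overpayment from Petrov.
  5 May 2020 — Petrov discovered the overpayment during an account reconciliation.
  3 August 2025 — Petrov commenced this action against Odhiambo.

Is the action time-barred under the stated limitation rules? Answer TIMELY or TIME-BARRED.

Accrual is tied to discovery, so the period began on 5 May 2020 rather than on 13 May 2016 when the act occurred.
Adding the 5 years base period to 5 May 2020 gives a deadline of 5 May 2025, before any tolling.
Filing on 3 August 2025 missed the 5 May 2025 deadline — the action is time-barred.

TIME-BARRED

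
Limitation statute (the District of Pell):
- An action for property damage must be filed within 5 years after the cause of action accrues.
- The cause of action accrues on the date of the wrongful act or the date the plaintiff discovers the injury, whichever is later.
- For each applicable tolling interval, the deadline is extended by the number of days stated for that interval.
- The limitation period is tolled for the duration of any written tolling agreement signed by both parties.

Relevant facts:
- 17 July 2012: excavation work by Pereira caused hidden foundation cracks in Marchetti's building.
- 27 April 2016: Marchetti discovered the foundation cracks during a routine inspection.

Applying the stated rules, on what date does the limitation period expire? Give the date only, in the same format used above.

The claim accrued on 27 April 2016 — the later of the 17 July 2012 act and the 27 April 2016 discovery.
5 years from 27 April 2016 is 27 April 2021.

27 April 2021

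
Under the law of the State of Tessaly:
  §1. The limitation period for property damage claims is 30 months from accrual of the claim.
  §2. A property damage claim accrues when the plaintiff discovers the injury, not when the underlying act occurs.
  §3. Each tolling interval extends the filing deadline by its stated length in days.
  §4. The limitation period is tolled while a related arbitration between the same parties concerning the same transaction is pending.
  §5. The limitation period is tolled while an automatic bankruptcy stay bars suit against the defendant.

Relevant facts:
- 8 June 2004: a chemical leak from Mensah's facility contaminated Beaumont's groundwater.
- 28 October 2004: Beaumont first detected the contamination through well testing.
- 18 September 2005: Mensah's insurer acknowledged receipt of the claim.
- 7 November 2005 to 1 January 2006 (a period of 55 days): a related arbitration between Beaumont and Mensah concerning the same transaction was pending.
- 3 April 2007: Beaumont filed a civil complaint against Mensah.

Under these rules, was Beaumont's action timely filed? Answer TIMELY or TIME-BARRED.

Under the discovery rule, the claim accrued on 28 October 2004, when Beaumont discovered the injury — not on the 8 June 2004 date of the underlying act.
30 months from 28 October 2004 is 28 April 2007.
The pending related arbitration from 7 November 2005 to 1 January 2006 tolled the period for 55 days, extending the deadline to 22 June 2007.
None of the other events listed affects the running of the period under the stated rules.
Filing on 3 April 2007 beat the 22 June 2007 deadline — the action is timely.

TIMELY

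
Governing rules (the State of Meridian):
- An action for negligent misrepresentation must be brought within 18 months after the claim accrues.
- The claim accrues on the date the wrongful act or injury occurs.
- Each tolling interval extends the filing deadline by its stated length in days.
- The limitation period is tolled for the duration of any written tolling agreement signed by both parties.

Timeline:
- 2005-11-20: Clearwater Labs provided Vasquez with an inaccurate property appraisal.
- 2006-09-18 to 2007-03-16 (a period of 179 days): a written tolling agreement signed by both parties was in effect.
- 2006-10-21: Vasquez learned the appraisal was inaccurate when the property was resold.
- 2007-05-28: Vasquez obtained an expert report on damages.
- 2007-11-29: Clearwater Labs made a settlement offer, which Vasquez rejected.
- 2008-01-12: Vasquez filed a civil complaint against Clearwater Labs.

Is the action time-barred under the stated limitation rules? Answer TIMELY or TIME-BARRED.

TIME-BARRED

Because the rule ties accrual to occurrence, the claim accrued on 2005-11-20, not on the 2006-10-21 discovery date.
Adding the 18 months base period to 2005-11-20 gives a deadline of 2007-05-20, before any tolling.
The period was tolled for 179 days by the written tolling agreement (2006-09-18 to 2007-03-16), pushing the deadline to 2007-11-15.
Nothing else in the chronology tolls or restarts the period.
Filing on 2008-01-12 missed the 2007-11-15 deadline — the action is time-barred.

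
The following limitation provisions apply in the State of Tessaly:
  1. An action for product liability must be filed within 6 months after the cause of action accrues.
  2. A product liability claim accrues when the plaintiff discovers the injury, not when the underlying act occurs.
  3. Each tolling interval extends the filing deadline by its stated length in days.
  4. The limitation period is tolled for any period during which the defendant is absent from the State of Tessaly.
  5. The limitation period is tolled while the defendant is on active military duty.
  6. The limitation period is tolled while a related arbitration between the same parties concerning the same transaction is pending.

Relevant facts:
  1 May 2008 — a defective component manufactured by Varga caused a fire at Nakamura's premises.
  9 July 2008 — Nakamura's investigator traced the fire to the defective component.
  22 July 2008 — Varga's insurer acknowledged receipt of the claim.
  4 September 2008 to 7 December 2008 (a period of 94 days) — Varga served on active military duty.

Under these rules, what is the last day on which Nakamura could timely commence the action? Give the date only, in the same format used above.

Under the discovery rule, the claim accrued on 9 July 2008, when Nakamura discovered the injury — not on the 1 May 2008 date of the underlying act.
The untolled deadline — 6 months after 9 July 2008 — is 9 January 2009.
Because the defendant's active military service ran from 4 September 2008 to 7 December 2008, the deadline is extended by 94 days to 13 April 2009.
Nothing else in the chronology tolls or restarts the period.

13 April 2009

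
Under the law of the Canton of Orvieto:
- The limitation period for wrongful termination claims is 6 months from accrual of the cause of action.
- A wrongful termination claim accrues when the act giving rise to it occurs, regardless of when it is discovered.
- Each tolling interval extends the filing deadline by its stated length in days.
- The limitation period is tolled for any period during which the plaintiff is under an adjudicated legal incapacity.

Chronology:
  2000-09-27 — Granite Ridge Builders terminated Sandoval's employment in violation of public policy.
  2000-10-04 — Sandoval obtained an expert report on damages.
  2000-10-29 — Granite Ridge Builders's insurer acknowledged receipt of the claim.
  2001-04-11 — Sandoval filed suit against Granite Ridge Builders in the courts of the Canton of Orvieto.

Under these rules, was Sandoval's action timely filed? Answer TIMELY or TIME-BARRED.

TIME-BARRED

The limitation period began to run on 2000-09-27.
6 months from 2000-09-27 is 2001-03-27.
The other events in the timeline have no effect on the limitation period under the stated rules.
The 2001-04-11 filing falls after the 2001-03-27 deadline; the claim is time-barred.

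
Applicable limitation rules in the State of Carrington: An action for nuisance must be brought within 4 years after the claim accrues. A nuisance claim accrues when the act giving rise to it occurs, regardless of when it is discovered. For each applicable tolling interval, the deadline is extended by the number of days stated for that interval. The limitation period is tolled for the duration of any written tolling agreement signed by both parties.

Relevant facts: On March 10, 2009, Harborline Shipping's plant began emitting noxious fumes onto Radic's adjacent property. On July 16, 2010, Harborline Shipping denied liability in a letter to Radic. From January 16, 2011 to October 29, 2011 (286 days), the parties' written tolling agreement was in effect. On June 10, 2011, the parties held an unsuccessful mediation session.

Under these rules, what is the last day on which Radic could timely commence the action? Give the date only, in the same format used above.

The limitation period began to run on March 10, 2009.
Adding the 4 years base period to March 10, 2009 gives a deadline of March 10, 2013, before any tolling.
Because the written tolling agreement ran from January 16, 2011 to October 29, 2011, the deadline is extended by 286 days to December 21, 2013.
The other events in the timeline have no effect on the limitation period under the stated rules.

December 21, 2013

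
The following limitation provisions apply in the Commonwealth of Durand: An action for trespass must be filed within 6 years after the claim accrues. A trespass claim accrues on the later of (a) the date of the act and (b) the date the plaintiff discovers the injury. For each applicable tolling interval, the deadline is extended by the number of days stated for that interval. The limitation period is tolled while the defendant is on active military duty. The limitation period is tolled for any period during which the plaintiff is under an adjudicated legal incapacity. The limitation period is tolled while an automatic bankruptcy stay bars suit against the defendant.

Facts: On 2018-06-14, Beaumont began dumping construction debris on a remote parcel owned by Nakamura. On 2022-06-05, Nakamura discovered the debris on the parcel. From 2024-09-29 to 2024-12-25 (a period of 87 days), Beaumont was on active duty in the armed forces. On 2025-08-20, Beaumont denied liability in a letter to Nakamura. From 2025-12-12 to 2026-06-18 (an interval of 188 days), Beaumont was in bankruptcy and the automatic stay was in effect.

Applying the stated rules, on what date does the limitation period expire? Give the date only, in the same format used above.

2029-03-07

Taking the later of the act (2018-06-14) and discovery (2022-06-05), the claim accrued on 2022-06-05.
The untolled deadline — 6 years after 2022-06-05 — is 2028-06-05.
The defendant's active military service from 2024-09-29 to 2024-12-25 tolled the period for 87 days, extending the deadline to 2028-08-31.
Because the automatic bankruptcy stay ran from 2025-12-12 to 2026-06-18, the deadline is extended by 188 days to 2029-03-07.
None of the other events listed affects the running of the period under the stated rules.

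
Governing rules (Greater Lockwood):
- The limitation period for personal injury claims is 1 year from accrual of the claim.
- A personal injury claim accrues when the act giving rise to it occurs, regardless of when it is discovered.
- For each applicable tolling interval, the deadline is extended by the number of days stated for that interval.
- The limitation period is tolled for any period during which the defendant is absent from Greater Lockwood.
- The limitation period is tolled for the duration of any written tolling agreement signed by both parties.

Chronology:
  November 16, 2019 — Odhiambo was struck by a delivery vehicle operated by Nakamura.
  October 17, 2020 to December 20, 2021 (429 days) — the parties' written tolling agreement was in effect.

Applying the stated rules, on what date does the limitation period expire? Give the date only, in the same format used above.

The claim accrued on November 16, 2019, when the wrongful act occurred.
Adding the 1 year base period to November 16, 2019 gives a deadline of November 16, 2020, before any tolling.
Because the written tolling agreement ran from October 17, 2020 to December 20, 2021, the deadline is extended by 429 days to January 19, 2022.

January 19, 2022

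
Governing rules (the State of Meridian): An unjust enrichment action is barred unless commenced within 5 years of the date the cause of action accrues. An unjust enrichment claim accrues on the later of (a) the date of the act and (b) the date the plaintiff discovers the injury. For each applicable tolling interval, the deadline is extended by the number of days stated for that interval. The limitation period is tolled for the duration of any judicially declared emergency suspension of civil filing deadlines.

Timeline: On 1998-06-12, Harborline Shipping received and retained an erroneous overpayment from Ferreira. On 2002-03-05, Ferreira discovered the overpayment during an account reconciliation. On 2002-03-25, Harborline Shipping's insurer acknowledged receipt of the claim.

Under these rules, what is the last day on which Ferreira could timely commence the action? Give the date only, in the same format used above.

Because discovery on 2002-03-05 post-dates the 1998-06-12 act, accrual under the later-of rule falls on 2002-03-05.
The untolled deadline — 5 years after 2002-03-05 — is 2007-03-05.
Nothing else in the chronology tolls or restarts the period.

2007-03-05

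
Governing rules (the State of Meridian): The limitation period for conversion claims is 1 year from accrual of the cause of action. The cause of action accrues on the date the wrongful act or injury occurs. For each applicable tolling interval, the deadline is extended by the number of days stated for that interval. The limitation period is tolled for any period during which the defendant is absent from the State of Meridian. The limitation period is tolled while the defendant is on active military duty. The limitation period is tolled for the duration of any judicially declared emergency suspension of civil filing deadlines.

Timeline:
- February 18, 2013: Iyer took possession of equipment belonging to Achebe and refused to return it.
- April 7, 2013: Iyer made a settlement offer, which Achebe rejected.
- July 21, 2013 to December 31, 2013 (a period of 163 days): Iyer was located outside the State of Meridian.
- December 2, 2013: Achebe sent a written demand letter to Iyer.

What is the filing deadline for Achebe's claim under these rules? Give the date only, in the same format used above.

July 31, 2014

The limitation period began to run on February 18, 2013.
1 year from February 18, 2013 is February 18, 2014.
The defendant's absence from the jurisdiction from July 21, 2013 to December 31, 2013 tolled the period for 163 days, extending the deadline to July 31, 2014.
None of the other events listed affects the running of the period under the stated rules.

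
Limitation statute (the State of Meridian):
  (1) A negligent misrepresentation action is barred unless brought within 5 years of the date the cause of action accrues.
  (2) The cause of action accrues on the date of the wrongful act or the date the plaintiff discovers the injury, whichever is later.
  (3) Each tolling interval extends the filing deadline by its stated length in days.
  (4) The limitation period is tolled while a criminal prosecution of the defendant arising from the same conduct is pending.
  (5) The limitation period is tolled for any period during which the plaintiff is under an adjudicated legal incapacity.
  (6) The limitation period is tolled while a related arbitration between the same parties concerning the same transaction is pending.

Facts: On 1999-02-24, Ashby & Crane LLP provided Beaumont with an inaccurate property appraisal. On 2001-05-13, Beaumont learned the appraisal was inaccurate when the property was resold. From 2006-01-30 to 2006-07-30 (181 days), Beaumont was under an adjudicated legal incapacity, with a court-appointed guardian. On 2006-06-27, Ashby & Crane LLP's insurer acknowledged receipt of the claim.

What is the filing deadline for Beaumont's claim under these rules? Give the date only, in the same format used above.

Because discovery on 2001-05-13 post-dates the 1999-02-24 act, accrual under the later-of rule falls on 2001-05-13.
The untolled deadline — 5 years after 2001-05-13 — is 2006-05-13.
Because the plaintiff's legal incapacity ran from 2006-01-30 to 2006-07-30, the deadline is extended by 181 days to 2006-11-10.
The other events in the timeline have no effect on the limitation period under the stated rules.

2006-11-10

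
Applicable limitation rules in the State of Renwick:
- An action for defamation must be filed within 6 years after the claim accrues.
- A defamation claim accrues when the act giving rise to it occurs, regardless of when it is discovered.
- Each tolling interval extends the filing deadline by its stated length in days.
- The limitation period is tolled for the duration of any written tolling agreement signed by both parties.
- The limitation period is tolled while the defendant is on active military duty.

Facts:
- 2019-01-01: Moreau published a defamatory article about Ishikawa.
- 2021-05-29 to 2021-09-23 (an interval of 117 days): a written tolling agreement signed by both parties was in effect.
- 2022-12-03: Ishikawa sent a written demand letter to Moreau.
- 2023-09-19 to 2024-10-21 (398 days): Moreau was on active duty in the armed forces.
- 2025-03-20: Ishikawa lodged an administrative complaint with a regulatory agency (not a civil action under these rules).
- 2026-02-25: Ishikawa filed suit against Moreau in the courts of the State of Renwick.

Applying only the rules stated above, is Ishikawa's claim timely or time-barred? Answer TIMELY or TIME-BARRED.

The claim accrued on 2019-01-01, the date of the act.
6 years from 2019-01-01 is 2025-01-01.
The written tolling agreement from 2021-05-29 to 2021-09-23 tolled the period for 117 days, extending the deadline to 2025-04-28.
The period was tolled for 398 days by the defendant's active military service (2023-09-19 to 2024-10-21), pushing the deadline to 2026-05-31.
Nothing else in the chronology tolls or restarts the period.
Filing on 2026-02-25 beat the 2026-05-31 deadline — the action is timely.

TIMELY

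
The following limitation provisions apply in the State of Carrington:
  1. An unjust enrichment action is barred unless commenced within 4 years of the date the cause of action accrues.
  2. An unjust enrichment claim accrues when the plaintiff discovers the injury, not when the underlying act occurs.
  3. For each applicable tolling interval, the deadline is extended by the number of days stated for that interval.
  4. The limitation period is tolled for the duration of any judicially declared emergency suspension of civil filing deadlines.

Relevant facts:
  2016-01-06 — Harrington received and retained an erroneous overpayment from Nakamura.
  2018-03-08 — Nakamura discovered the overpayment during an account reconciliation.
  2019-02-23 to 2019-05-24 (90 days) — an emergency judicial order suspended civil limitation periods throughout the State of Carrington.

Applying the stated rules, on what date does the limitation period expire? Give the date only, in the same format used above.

Under the discovery rule, the claim accrued on 2018-03-08, when Nakamura discovered the injury — not on the 2016-01-06 date of the underlying act.
The untolled deadline — 4 years after 2018-03-08 — is 2022-03-08.
The emergency suspension of filing deadlines from 2019-02-23 to 2019-05-24 tolled the period for 90 days, extending the deadline to 2022-06-06.

2022-06-06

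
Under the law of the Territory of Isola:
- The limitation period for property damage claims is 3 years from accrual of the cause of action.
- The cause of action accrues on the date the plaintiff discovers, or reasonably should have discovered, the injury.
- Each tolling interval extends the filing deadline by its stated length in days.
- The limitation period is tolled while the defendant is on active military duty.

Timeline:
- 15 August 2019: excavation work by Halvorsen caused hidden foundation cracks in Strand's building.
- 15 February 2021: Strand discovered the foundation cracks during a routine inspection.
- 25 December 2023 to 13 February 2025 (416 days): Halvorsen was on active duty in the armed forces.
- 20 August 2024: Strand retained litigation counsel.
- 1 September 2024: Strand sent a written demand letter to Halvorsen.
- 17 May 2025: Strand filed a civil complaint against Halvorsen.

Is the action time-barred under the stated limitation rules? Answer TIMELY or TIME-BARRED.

Accrual is tied to discovery, so the period began on 15 February 2021 rather than on 15 August 2019 when the act occurred.
3 years from 15 February 2021 is 15 February 2024.
Because the defendant's active military service ran from 25 December 2023 to 13 February 2025, the deadline is extended by 416 days to 6 April 2025.
None of the other events listed affects the running of the period under the stated rules.
Filing on 17 May 2025 missed the 6 April 2025 deadline — the action is time-barred.

TIME-BARRED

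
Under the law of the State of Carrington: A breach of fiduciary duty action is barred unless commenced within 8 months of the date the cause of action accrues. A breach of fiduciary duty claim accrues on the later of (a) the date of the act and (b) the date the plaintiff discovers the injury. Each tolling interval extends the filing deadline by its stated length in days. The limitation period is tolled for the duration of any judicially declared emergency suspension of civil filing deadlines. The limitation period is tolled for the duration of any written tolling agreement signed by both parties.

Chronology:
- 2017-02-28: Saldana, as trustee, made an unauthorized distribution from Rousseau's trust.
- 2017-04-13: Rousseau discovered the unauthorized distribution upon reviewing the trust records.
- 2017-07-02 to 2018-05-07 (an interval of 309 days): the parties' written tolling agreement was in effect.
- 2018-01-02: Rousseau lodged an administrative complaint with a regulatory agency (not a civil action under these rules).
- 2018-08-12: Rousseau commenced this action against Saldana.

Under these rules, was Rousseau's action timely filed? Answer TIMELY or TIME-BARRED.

TIMELY

The claim accrued on 2017-04-13 — the later of the 2017-02-28 act and the 2017-04-13 discovery.
The untolled deadline — 8 months after 2017-04-13 — is 2017-12-13.
The written tolling agreement from 2017-07-02 to 2018-05-07 tolled the period for 309 days, extending the deadline to 2018-10-18.
The other events in the timeline have no effect on the limitation period under the stated rules.
The 2018-08-12 filing precedes the 2018-10-18 deadline; the claim is timely.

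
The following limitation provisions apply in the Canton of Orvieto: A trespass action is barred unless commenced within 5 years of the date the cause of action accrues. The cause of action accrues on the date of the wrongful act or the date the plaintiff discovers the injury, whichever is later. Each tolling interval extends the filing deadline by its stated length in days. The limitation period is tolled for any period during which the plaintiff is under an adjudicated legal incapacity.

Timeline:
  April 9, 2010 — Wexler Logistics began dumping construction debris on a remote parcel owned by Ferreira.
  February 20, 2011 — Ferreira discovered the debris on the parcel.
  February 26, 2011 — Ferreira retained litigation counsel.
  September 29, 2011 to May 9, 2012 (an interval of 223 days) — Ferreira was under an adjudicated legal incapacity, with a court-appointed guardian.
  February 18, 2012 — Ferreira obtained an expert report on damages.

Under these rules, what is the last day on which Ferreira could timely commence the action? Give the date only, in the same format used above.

September 30, 2016

The claim accrued on February 20, 2011 — the later of the April 9, 2010 act and the February 20, 2011 discovery.
Adding the 5 years base period to February 20, 2011 gives a deadline of February 20, 2016, before any tolling.
Because the plaintiff's legal incapacity ran from September 29, 2011 to May 9, 2012, the deadline is extended by 223 days to September 30, 2016.
The other events in the timeline have no effect on the limitation period under the stated rules.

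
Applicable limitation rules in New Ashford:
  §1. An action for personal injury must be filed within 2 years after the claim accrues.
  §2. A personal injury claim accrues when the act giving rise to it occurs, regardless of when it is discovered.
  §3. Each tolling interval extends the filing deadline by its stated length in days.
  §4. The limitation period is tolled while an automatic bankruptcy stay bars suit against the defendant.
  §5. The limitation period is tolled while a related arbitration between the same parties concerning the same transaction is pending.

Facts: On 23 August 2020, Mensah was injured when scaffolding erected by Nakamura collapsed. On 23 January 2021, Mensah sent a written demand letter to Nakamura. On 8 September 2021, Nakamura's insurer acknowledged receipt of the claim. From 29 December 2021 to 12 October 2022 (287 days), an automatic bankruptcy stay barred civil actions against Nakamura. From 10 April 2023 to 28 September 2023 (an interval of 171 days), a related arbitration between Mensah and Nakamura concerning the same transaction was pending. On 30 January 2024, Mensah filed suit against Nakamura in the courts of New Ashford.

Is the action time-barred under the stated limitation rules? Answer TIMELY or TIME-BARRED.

The limitation period began to run on 23 August 2020.
The untolled deadline — 2 years after 23 August 2020 — is 23 August 2022.
The automatic bankruptcy stay from 29 December 2021 to 12 October 2022 tolled the period for 287 days, extending the deadline to 6 June 2023.
Because the pending related arbitration ran from 10 April 2023 to 28 September 2023, the deadline is extended by 171 days to 24 November 2023.
Nothing else in the chronology tolls or restarts the period.
Mensah filed on 30 January 2024, after the 24 November 2023 deadline, so the action is time-barred.

TIME-BARRED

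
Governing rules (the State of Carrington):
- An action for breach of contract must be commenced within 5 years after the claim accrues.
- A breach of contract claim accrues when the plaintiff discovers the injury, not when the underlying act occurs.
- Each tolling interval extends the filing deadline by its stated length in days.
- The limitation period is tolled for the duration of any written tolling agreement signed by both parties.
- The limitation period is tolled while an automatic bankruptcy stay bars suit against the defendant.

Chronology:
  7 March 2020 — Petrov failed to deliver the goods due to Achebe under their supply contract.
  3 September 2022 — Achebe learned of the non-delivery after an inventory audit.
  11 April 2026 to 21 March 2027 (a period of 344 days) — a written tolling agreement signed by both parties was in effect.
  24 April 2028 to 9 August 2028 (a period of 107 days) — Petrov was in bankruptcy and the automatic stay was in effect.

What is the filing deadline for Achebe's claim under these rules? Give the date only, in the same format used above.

Accrual is tied to discovery, so the period began on 3 September 2022 rather than on 7 March 2020 when the act occurred.
5 years from 3 September 2022 is 3 September 2027.
The written tolling agreement from 11 April 2026 to 21 March 2027 tolled the period for 344 days, extending the deadline to 12 August 2028.
The period was tolled for 107 days by the automatic bankruptcy stay (24 April 2028 to 9 August 2028), pushing the deadline to 27 November 2028.

27 November 2028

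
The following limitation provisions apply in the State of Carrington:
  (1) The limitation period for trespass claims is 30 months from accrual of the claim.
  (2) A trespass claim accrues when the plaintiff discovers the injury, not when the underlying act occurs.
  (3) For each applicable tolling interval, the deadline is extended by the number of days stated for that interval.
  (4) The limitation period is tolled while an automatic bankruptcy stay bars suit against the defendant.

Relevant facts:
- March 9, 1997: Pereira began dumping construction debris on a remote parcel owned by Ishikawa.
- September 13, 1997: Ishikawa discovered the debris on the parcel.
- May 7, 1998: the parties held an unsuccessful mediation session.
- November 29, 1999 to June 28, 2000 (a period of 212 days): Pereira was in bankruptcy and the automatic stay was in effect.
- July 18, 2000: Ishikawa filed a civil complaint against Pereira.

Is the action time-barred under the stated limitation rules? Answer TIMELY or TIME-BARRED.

The claim did not accrue until Ishikawa discovered the injury on September 13, 1997; the March 9, 1997 act date does not start the clock under the stated rule.
Adding the 30 months base period to September 13, 1997 gives a deadline of March 13, 2000, before any tolling.
The automatic bankruptcy stay from November 29, 1999 to June 28, 2000 tolled the period for 212 days, extending the deadline to October 11, 2000.
The other events in the timeline have no effect on the limitation period under the stated rules.
The July 18, 2000 filing precedes the October 11, 2000 deadline; the claim is timely.

TIMELY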